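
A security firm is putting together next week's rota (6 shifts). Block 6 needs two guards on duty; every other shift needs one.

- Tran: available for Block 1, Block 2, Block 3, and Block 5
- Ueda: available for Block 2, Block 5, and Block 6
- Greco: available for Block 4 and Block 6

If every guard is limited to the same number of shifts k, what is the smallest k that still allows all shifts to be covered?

3

With 3 guards and 7 worker-slots to fill, someone must work at least ⌈7/3⌉ = 3 shifts, so k ≥ 3.
k = 3 works: Block 1→Tran, Block 2→Tran, Block 3→Tran, Block 4→Greco, Block 5→Ueda, Block 6→Ueda+Greco.
Loads: Tran 3, Ueda 2, Greco 2 — all ≤ 3.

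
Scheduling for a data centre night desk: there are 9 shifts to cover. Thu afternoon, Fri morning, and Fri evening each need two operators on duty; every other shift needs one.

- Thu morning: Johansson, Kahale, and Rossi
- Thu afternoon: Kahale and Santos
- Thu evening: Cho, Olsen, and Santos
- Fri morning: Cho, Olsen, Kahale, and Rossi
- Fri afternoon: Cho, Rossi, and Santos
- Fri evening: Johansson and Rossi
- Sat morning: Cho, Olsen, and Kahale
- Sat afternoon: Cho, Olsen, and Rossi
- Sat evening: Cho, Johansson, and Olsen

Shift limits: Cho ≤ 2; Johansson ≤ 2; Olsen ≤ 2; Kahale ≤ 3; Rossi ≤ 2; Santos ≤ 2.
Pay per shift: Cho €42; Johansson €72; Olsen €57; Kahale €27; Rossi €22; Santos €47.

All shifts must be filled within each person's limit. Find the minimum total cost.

€489

Thu afternoon can only be covered by Kahale and Santos, so that assignment is forced.
Fri evening can only be covered by Johansson and Rossi, so that assignment is forced.
Picking the cheapest available operator for each shift independently would cost €394, but that ignores the shift limits.
An optimal schedule: Thu morning→Rossi, Thu afternoon→Kahale+Santos, Thu evening→Cho, Fri morning→Kahale+Olsen, Fri afternoon→Santos, Fri evening→Rossi+Johansson, Sat morning→Kahale, Sat afternoon→Cho, Sat evening→Olsen.
Total: 22 + 27 + 47 + 42 + 27 + 57 + 47 + 22 + 72 + 27 + 42 + 57 = €489.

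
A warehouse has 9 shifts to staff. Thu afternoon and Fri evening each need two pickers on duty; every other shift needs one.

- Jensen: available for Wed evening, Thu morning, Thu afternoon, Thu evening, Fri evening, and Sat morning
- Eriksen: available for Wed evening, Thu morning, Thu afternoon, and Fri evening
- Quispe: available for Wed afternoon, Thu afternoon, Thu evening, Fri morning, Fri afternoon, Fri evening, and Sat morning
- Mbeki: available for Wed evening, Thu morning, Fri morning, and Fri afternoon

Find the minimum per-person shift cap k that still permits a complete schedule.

With 4 pickers and 11 worker-slots to fill, someone must work at least ⌈11/4⌉ = 3 shifts, so k ≥ 3.
k = 3 works: Wed afternoon→Quispe, Wed evening→Eriksen, Thu morning→Mbeki, Thu afternoon→Jensen+Eriksen, Thu evening→Jensen, Fri morning→Quispe, Fri afternoon→Mbeki, Fri evening→Eriksen+Quispe, Sat morning→Jensen.
Loads: Jensen 3, Eriksen 3, Quispe 3, Mbeki 2 — all ≤ 3.

3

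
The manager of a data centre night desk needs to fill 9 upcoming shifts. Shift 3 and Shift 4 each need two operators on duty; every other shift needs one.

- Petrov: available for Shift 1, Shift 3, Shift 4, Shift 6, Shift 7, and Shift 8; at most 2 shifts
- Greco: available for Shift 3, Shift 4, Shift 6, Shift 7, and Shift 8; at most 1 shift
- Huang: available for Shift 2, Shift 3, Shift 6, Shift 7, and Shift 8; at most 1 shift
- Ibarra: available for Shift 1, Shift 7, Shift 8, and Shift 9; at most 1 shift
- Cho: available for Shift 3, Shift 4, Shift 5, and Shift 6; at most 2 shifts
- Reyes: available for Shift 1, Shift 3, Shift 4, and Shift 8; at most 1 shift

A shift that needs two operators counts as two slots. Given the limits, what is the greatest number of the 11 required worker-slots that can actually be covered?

8

Total capacity across all operators is 2+1+1+1+2+1 = 8, and 11 slots are needed, so at most 8 can be filled.
An assignment achieving 8: Shift 1→Petrov, Shift 2→Huang, Shift 3→Reyes, Shift 4→Petrov+Greco, Shift 5→Cho, Shift 6→Cho, Shift 9→Ibarra.
Loads: Petrov 2/2, Greco 1/1, Huang 1/1, Ibarra 1/1, Cho 2/2, Reyes 1/1.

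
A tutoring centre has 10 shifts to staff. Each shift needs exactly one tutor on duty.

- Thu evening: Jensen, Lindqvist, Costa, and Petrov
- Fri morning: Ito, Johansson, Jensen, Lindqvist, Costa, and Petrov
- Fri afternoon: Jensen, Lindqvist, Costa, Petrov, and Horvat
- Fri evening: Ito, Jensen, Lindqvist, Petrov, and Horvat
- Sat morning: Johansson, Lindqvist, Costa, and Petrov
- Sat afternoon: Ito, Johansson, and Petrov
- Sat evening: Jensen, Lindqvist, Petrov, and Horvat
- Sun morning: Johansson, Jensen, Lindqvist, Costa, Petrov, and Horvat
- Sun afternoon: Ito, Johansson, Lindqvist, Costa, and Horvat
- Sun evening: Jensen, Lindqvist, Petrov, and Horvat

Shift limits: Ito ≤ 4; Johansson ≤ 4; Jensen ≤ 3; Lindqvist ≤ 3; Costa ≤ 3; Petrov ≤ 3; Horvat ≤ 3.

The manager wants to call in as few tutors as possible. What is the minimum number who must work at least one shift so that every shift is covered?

3

10 slots to fill and no one can take more than 4, so at least ⌈10/4⌉ = 3 tutors are needed.
Ito, Jensen, and Lindqvist alone can cover everything: Thu evening→Jensen, Fri morning→Ito, Fri afternoon→Jensen, Fri evening→Ito, Sat morning→Lindqvist, Sat afternoon→Ito, Sat evening→Jensen, Sun morning→Lindqvist, Sun afternoon→Ito, Sun evening→Lindqvist.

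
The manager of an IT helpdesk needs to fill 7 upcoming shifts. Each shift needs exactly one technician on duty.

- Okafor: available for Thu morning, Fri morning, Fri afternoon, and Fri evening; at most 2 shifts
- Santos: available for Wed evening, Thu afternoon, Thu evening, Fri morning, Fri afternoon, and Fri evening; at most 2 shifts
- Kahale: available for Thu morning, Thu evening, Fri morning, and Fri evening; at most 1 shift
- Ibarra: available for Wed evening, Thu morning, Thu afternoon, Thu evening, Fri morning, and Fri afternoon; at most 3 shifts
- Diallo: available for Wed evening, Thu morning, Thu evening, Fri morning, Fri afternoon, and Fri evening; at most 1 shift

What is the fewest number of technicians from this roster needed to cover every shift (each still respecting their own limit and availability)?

3

7 slots to fill and no one can take more than 3, so at least ⌈7/3⌉ = 3 technicians are needed.
Okafor, Santos, and Ibarra alone can cover everything: Wed evening→Santos, Thu morning→Okafor, Thu afternoon→Santos, Thu evening→Ibarra, Fri morning→Ibarra, Fri afternoon→Ibarra, Fri evening→Okafor.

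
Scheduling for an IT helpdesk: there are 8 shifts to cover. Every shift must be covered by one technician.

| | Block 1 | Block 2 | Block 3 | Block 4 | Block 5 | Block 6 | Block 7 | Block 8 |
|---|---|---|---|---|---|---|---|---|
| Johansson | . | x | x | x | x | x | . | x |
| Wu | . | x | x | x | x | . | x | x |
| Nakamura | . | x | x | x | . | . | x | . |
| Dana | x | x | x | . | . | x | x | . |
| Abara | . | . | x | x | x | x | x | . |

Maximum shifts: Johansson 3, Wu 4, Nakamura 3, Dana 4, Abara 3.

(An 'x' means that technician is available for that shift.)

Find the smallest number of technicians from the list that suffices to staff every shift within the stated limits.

2

8 slots to fill and no one can take more than 4, so at least ⌈8/4⌉ = 2 technicians are needed.
Wu and Dana alone can cover everything: Block 1→Dana, Block 2→Wu, Block 3→Dana, Block 4→Wu, Block 5→Wu, Block 6→Dana, Block 7→Dana, Block 8→Wu.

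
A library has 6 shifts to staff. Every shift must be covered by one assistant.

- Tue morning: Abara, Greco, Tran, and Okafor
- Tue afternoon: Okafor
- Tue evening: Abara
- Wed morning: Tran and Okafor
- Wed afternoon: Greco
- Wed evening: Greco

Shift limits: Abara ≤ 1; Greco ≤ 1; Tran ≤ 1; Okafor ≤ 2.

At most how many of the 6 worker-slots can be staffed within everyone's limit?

Total capacity across all assistants is 1+1+1+2 = 5, and 6 slots are needed, so at most 5 can be filled.
An assignment achieving 5: Tue morning→Okafor, Tue afternoon→Okafor, Tue evening→Abara, Wed morning→Tran, Wed afternoon→Greco.
Loads: Abara 1/1, Greco 1/1, Tran 1/1, Okafor 2/2.

5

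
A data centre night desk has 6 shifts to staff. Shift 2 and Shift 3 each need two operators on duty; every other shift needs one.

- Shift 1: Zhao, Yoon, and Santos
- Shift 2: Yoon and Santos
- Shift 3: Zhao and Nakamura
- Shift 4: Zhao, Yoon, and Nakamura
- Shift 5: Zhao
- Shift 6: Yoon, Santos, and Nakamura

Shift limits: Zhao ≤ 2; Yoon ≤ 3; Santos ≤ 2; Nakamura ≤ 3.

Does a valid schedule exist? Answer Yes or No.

Yes

Shift 2 can only be covered by Yoon and Santos, so that assignment is forced.
Shift 3 can only be covered by Zhao and Nakamura, so that assignment is forced.
Shift 5 can only be covered by Zhao, so that assignment is forced.
One valid schedule: Shift 1→Yoon, Shift 2→Yoon+Santos, Shift 3→Zhao+Nakamura, Shift 4→Yoon, Shift 5→Zhao, Shift 6→Santos.
Loads: Zhao 2/2, Yoon 3/3, Santos 2/2, Nakamura 1/3 — all within limits.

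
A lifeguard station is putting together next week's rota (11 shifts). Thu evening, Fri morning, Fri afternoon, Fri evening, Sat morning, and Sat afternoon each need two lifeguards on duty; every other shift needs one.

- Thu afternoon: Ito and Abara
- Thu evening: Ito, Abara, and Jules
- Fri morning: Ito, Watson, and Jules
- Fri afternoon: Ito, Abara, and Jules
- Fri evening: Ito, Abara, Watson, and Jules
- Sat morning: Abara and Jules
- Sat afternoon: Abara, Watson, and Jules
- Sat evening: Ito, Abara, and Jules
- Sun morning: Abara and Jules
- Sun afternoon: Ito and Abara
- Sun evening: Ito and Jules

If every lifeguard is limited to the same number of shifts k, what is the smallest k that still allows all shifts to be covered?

With 4 lifeguards and 17 worker-slots to fill, someone must work at least ⌈17/4⌉ = 5 shifts, so k ≥ 5.
k = 5 works: Thu afternoon→Ito, Thu evening→Ito+Abara, Fri morning→Ito+Watson, Fri afternoon→Abara+Jules, Fri evening→Watson+Jules, Sat morning→Abara+Jules, Sat afternoon→Abara+Watson, Sat evening→Jules, Sun morning→Abara, Sun afternoon→Ito, Sun evening→Ito.
Loads: Ito 5, Abara 5, Watson 3, Jules 4 — all ≤ 5.

5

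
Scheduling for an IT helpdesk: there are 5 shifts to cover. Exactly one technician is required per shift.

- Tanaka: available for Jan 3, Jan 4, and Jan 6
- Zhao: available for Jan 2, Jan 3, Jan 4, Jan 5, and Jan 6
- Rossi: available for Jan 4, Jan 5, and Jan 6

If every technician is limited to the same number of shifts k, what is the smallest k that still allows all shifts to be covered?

With 3 technicians and 5 worker-slots to fill, someone must work at least ⌈5/3⌉ = 2 shifts, so k ≥ 2.
k = 2 works: Jan 2→Zhao, Jan 3→Tanaka, Jan 4→Tanaka, Jan 5→Zhao, Jan 6→Rossi.
Loads: Tanaka 2, Zhao 2, Rossi 1 — all ≤ 2.

2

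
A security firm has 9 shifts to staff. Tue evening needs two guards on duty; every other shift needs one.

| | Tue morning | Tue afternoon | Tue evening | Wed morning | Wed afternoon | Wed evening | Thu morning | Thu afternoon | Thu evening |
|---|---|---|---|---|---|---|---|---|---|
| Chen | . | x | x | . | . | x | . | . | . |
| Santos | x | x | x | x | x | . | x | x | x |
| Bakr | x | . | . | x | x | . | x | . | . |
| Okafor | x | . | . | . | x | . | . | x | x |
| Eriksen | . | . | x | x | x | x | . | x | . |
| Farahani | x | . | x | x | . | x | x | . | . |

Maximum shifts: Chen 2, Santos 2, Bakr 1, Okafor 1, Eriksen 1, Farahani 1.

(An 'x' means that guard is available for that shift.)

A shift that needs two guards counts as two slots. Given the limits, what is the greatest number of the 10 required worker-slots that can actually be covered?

8

Total capacity across all guards is 2+2+1+1+1+1 = 8, and 10 slots are needed, so at most 8 can be filled.
An assignment achieving 8: Tue morning→Bakr, Tue afternoon→Chen, Tue evening→Eriksen+Farahani, Wed evening→Chen, Thu morning→Santos, Thu afternoon→Okafor, Thu evening→Santos.
Loads: Chen 2/2, Santos 2/2, Bakr 1/1, Okafor 1/1, Eriksen 1/1, Farahani 1/1.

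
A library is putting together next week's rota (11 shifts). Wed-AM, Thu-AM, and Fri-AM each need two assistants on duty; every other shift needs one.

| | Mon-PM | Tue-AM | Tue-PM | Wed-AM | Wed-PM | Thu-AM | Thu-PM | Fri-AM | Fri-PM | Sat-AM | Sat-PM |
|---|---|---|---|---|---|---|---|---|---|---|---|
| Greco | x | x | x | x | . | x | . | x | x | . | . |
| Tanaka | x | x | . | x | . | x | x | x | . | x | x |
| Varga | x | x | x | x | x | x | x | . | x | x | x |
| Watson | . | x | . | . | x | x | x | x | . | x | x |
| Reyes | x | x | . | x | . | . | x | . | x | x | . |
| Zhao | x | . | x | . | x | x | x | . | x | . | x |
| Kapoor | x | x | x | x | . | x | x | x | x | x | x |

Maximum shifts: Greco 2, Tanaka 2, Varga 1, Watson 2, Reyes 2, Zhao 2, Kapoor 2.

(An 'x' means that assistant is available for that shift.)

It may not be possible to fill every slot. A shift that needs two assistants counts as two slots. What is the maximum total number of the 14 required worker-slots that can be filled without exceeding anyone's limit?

13

Total capacity across all assistants is 2+2+1+2+2+2+2 = 13, and 14 slots are needed, so at most 13 can be filled.
An assignment achieving 13: Mon-PM→Zhao, Tue-AM→Kapoor, Tue-PM→Greco, Wed-AM→Tanaka+Reyes, Wed-PM→Varga, Thu-AM→Zhao+Kapoor, Fri-AM→Greco+Tanaka, Fri-PM→Reyes, Sat-AM→Watson, Sat-PM→Watson.
Loads: Greco 2/2, Tanaka 2/2, Varga 1/1, Watson 2/2, Reyes 2/2, Zhao 2/2, Kapoor 2/2.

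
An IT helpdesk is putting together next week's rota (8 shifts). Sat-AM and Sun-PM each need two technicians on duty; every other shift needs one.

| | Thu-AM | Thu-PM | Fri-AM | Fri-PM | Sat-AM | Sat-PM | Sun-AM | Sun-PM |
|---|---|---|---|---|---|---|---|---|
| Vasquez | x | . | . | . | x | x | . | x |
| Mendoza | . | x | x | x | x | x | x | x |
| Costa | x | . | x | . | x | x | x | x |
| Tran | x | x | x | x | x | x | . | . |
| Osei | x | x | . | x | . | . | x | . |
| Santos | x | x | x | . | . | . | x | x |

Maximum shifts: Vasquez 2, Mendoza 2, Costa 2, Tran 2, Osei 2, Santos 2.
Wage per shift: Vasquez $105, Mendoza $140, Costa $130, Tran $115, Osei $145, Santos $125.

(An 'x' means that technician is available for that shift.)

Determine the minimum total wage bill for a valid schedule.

Picking the cheapest available technician for each shift independently would cost $1130, but that ignores the shift limits.
An optimal schedule: Thu-AM→Vasquez, Thu-PM→Tran, Fri-AM→Santos, Fri-PM→Tran, Sat-AM→Costa+Mendoza, Sat-PM→Vasquez, Sun-AM→Santos, Sun-PM→Costa+Mendoza.
Total: 105 + 115 + 125 + 115 + 130 + 140 + 105 + 125 + 130 + 140 = $1230.

$1230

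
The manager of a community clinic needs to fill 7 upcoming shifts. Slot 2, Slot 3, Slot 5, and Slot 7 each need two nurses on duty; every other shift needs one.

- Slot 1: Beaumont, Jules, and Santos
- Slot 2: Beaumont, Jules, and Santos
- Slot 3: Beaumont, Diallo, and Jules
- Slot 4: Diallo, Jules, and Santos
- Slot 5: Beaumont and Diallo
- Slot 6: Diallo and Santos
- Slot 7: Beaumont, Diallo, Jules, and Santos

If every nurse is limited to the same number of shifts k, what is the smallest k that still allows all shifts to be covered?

With 4 nurses and 11 worker-slots to fill, someone must work at least ⌈11/4⌉ = 3 shifts, so k ≥ 3.
k = 3 works: Slot 1→Beaumont, Slot 2→Beaumont+Jules, Slot 3→Diallo+Jules, Slot 4→Santos, Slot 5→Beaumont+Diallo, Slot 6→Diallo, Slot 7→Jules+Santos.
Loads: Beaumont 3, Diallo 3, Jules 3, Santos 2 — all ≤ 3.

3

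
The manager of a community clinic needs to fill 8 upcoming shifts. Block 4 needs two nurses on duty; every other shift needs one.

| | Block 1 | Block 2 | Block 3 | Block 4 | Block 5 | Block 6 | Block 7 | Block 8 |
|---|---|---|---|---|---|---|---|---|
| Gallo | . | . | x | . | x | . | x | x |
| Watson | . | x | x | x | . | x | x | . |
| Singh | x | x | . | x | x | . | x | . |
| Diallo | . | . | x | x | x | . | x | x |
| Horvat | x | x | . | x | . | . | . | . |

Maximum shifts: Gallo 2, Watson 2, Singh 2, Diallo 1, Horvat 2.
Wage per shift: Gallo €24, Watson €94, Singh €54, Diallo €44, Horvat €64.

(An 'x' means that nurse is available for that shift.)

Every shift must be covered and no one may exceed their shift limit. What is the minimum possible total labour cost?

Block 6 can only be covered by Watson, so that assignment is forced.
Picking the cheapest available nurse for each shift independently would cost €396, but that ignores the shift limits.
An optimal schedule: Block 1→Singh, Block 2→Horvat, Block 3→Gallo, Block 4→Diallo+Horvat, Block 5→Singh, Block 6→Watson, Block 7→Watson, Block 8→Gallo.
Total: 54 + 64 + 24 + 44 + 64 + 54 + 94 + 94 + 24 = €516.

€516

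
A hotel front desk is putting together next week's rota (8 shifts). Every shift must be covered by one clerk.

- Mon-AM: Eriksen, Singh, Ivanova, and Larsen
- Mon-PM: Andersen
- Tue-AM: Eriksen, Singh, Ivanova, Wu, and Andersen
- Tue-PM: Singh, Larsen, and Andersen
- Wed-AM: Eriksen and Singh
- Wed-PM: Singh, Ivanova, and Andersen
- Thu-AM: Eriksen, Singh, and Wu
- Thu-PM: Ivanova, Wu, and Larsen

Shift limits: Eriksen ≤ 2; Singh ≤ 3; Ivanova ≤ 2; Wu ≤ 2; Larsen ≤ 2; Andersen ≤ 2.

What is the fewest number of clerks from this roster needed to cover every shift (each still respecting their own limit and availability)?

4

8 slots to fill and no one can take more than 3, so at least ⌈8/3⌉ = 3 clerks are needed.
Any 3 clerks together have capacity at most 3+2+2 = 7 < 8 slots, so 3 can never suffice.
Eriksen, Singh, Ivanova, and Andersen alone can cover everything: Mon-AM→Singh, Mon-PM→Andersen, Tue-AM→Ivanova, Tue-PM→Singh, Wed-AM→Eriksen, Wed-PM→Singh, Thu-AM→Eriksen, Thu-PM→Ivanova.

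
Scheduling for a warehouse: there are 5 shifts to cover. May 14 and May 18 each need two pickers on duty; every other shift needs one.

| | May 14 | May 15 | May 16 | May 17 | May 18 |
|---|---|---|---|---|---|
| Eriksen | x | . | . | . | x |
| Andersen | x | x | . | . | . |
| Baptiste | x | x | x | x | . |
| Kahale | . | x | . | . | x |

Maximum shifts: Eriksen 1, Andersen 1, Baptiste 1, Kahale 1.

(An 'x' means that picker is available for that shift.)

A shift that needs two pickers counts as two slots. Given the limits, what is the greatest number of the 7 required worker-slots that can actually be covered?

Total capacity across all pickers is 1+1+1+1 = 4, and 7 slots are needed, so at most 4 can be filled.
An assignment achieving 4: May 14→Andersen, May 16→Baptiste, May 18→Eriksen+Kahale.
Loads: Eriksen 1/1, Andersen 1/1, Baptiste 1/1, Kahale 1/1.

4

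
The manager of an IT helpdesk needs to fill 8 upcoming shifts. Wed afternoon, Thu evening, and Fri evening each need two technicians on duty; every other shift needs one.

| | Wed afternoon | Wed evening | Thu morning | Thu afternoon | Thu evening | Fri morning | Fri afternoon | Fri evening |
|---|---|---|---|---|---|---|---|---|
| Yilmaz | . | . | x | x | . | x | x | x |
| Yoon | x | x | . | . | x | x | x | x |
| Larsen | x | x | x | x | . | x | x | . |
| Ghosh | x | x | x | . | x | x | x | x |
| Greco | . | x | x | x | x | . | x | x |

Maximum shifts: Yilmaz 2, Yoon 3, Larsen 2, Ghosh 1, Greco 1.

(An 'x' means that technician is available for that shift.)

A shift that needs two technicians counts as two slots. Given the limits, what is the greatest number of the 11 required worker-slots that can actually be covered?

Total capacity across all technicians is 2+3+2+1+1 = 9, and 11 slots are needed, so at most 9 can be filled.
An assignment achieving 9: Wed afternoon→Yoon+Larsen, Wed evening→Yoon, Thu morning→Yilmaz, Thu afternoon→Yilmaz, Thu evening→Yoon+Ghosh, Fri morning→Larsen, Fri evening→Greco.
Loads: Yilmaz 2/2, Yoon 3/3, Larsen 2/2, Ghosh 1/1, Greco 1/1.

9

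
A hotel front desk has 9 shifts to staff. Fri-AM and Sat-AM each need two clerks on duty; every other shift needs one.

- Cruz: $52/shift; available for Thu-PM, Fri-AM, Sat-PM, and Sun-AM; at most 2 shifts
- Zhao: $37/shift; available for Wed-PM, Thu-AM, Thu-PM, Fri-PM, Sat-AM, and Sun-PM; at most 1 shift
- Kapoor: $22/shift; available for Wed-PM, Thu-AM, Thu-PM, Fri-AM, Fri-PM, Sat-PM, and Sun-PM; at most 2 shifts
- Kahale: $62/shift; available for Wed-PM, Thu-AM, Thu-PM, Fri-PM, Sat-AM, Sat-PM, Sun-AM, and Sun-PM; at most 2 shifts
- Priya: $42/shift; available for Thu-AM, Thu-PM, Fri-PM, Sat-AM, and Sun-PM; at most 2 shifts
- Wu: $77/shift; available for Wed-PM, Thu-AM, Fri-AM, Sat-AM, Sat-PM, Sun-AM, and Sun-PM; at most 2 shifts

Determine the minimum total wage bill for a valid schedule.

Picking the cheapest available clerk for each shift independently would cost $337, but that ignores the shift limits.
An optimal schedule: Wed-PM→Zhao, Thu-AM→Kahale, Thu-PM→Priya, Fri-AM→Cruz+Kapoor, Fri-PM→Kapoor, Sat-AM→Priya+Wu, Sat-PM→Kahale, Sun-AM→Cruz, Sun-PM→Wu.
Total: 37 + 62 + 42 + 52 + 22 + 22 + 42 + 77 + 62 + 52 + 77 = $547.

$547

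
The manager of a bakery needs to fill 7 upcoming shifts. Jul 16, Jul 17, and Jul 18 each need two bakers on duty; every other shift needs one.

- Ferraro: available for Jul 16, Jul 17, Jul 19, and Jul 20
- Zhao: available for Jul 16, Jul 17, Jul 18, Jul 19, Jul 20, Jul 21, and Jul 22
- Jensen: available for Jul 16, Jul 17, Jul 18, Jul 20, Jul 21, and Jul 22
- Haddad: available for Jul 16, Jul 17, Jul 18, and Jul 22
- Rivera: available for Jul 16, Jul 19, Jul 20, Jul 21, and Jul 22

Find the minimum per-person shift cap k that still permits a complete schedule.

With 5 bakers and 10 worker-slots to fill, someone must work at least ⌈10/5⌉ = 2 shifts, so k ≥ 2.
k = 2 works: Jul 16→Haddad+Rivera, Jul 17→Jensen+Haddad, Jul 18→Zhao+Jensen, Jul 19→Ferraro, Jul 20→Ferraro, Jul 21→Zhao, Jul 22→Rivera.
Loads: Ferraro 2, Zhao 2, Jensen 2, Haddad 2, Rivera 2 — all ≤ 2.

2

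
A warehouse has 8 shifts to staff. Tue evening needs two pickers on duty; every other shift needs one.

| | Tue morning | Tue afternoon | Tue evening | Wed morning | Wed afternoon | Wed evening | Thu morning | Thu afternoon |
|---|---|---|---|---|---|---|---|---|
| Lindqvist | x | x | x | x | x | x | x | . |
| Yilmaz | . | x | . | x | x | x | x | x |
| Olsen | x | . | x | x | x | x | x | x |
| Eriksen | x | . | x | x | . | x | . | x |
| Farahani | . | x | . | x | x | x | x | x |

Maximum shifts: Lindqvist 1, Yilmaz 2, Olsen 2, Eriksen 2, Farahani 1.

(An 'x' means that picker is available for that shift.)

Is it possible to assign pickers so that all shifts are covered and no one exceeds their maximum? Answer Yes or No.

Total capacity is 1+2+2+2+1 = 8 but 9 worker-slots are needed — infeasible.

No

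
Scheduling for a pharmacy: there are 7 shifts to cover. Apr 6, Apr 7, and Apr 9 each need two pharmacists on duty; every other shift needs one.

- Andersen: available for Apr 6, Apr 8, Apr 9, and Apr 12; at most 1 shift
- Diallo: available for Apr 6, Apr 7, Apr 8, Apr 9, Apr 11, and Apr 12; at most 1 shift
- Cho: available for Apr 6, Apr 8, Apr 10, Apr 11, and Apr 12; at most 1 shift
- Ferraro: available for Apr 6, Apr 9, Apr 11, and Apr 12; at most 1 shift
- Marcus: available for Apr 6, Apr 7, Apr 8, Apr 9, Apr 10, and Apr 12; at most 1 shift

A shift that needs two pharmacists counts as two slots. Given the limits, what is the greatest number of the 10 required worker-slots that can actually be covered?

Total capacity across all pharmacists is 1+1+1+1+1 = 5, and 10 slots are needed, so at most 5 can be filled.
An assignment achieving 5: Apr 7→Diallo+Marcus, Apr 8→Andersen, Apr 10→Cho, Apr 11→Ferraro.
Loads: Andersen 1/1, Diallo 1/1, Cho 1/1, Ferraro 1/1, Marcus 1/1.

5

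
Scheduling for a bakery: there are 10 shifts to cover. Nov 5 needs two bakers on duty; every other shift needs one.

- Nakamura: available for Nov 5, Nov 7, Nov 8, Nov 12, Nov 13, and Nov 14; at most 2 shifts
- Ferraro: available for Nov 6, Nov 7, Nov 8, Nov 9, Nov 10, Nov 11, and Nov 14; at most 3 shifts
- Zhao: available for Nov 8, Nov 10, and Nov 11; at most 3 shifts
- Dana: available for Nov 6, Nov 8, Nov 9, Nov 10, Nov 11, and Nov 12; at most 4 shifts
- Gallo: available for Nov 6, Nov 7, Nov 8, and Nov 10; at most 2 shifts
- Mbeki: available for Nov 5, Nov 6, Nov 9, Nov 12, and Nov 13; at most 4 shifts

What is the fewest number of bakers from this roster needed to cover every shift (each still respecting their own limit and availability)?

11 slots to fill and no one can take more than 4, so at least ⌈11/4⌉ = 3 bakers are needed.
No set of 3 bakers can cover every shift (each such set leaves at least one shift with no one available or exceeds a cap).
Nakamura, Ferraro, Zhao, and Mbeki alone can cover everything: Nov 5→Nakamura+Mbeki, Nov 6→Ferraro, Nov 7→Nakamura, Nov 8→Zhao, Nov 9→Ferraro, Nov 10→Zhao, Nov 11→Zhao, Nov 12→Mbeki, Nov 13→Mbeki, Nov 14→Ferraro.

4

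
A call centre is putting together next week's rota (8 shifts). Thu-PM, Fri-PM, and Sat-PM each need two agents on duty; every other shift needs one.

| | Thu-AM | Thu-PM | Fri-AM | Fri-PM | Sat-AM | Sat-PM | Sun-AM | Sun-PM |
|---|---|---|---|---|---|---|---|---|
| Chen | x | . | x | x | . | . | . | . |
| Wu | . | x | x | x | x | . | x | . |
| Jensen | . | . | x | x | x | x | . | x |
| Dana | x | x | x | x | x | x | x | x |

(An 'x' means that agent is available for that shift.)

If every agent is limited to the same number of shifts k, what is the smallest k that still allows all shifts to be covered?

3

With 4 agents and 11 worker-slots to fill, someone must work at least ⌈11/4⌉ = 3 shifts, so k ≥ 3.
k = 3 works: Thu-AM→Chen, Thu-PM→Wu+Dana, Fri-AM→Chen, Fri-PM→Chen+Jensen, Sat-AM→Wu, Sat-PM→Jensen+Dana, Sun-AM→Wu, Sun-PM→Jensen.
Loads: Chen 3, Wu 3, Jensen 3, Dana 2 — all ≤ 3.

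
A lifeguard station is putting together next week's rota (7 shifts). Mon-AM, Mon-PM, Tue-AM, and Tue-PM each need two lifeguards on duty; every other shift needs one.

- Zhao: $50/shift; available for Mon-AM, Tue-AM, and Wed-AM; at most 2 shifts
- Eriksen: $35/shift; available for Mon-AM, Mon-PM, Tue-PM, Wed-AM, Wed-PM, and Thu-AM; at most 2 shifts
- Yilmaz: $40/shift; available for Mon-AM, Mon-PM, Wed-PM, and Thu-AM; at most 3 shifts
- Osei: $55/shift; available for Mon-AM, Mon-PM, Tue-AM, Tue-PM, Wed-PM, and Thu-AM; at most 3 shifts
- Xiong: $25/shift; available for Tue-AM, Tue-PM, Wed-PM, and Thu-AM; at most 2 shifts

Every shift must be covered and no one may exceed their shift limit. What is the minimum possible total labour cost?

Picking the cheapest available lifeguard for each shift independently would cost $370, but that ignores the shift limits.
An optimal schedule: Mon-AM→Zhao+Osei, Mon-PM→Eriksen+Yilmaz, Tue-AM→Xiong+Zhao, Tue-PM→Xiong+Osei, Wed-AM→Eriksen, Wed-PM→Yilmaz, Thu-AM→Yilmaz.
Total: 50 + 55 + 35 + 40 + 25 + 50 + 25 + 55 + 35 + 40 + 40 = $450.

$450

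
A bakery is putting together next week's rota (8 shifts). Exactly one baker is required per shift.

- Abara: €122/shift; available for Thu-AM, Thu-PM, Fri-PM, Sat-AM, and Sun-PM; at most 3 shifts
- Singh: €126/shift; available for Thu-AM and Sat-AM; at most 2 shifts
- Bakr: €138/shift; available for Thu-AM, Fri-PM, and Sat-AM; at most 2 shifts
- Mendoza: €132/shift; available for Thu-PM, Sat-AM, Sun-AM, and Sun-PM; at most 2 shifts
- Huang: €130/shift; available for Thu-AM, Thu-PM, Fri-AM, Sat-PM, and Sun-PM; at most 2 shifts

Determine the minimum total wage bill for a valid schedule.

€1010

Fri-AM can only be covered by Huang, so that assignment is forced.
Sat-PM can only be covered by Huang, so that assignment is forced.
Sun-AM can only be covered by Mendoza, so that assignment is forced.
Picking the cheapest available baker for each shift independently would cost €1002, but that ignores the shift limits.
An optimal schedule: Thu-AM→Singh, Thu-PM→Abara, Fri-AM→Huang, Fri-PM→Abara, Sat-AM→Singh, Sat-PM→Huang, Sun-AM→Mendoza, Sun-PM→Abara.
Total: 126 + 122 + 130 + 122 + 126 + 130 + 132 + 122 = €1010.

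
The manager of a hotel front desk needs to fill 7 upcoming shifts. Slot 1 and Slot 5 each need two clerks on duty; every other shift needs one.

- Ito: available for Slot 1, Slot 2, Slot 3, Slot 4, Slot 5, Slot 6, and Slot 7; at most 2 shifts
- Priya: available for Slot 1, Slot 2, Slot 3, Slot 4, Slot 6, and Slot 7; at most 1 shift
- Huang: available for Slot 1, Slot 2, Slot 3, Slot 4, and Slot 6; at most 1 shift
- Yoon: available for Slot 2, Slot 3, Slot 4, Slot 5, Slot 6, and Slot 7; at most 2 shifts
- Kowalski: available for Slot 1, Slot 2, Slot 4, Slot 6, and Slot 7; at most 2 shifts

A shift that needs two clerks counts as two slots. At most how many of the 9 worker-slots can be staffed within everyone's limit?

8

Total capacity across all clerks is 2+1+1+2+2 = 8, and 9 slots are needed, so at most 8 can be filled.
An assignment achieving 8: Slot 1→Ito+Priya, Slot 2→Kowalski, Slot 3→Huang, Slot 4→Kowalski, Slot 5→Ito+Yoon, Slot 7→Yoon.
Loads: Ito 2/2, Priya 1/1, Huang 1/1, Yoon 2/2, Kowalski 2/2.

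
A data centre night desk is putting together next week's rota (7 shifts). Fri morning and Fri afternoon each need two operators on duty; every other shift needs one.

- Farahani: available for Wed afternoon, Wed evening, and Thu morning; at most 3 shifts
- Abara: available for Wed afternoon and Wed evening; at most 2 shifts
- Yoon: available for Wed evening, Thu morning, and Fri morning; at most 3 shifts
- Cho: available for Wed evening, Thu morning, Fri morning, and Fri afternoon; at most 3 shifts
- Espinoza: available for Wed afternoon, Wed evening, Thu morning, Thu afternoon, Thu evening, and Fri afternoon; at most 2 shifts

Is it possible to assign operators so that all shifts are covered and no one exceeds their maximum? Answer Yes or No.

No

Total capacity is 13 and 9 slots are needed, so capacity alone doesn't rule it out.
Shifts {Thu afternoon, Thu evening, Fri afternoon} need 4 worker-slots in total, but the operators available for any of those shifts (Cho and Espinoza) can supply at most 3 among them. So no valid schedule exists.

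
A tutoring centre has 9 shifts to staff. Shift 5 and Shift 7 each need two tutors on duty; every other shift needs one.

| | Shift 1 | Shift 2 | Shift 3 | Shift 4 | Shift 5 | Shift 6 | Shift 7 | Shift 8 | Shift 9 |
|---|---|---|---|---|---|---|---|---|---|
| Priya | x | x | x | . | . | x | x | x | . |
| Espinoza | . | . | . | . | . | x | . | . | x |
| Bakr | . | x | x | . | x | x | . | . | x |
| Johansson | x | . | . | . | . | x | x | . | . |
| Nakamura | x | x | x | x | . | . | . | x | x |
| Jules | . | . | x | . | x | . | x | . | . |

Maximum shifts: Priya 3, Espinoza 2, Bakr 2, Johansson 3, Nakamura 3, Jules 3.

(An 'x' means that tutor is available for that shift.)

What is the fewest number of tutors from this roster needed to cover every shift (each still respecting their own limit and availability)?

11 slots to fill and no one can take more than 3, so at least ⌈11/3⌉ = 4 tutors are needed.
Priya, Bakr, Nakamura, and Jules alone can cover everything: Shift 1→Priya, Shift 2→Nakamura, Shift 3→Jules, Shift 4→Nakamura, Shift 5→Bakr+Jules, Shift 6→Priya, Shift 7→Priya+Jules, Shift 8→Nakamura, Shift 9→Bakr.

4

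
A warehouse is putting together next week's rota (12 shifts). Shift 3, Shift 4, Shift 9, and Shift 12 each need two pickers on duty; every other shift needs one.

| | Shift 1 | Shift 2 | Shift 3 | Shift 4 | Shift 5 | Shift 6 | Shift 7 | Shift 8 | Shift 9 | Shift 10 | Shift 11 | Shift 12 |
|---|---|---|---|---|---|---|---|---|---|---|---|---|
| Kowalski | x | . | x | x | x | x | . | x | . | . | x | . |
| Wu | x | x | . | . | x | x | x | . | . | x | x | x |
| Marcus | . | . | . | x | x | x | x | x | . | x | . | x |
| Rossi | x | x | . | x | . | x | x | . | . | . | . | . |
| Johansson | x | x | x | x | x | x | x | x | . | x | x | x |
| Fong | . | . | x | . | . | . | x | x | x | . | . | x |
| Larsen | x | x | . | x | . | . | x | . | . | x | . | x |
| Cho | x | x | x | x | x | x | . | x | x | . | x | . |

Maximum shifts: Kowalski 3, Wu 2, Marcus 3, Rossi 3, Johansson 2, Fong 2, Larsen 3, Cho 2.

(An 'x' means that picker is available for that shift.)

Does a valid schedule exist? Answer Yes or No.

Shift 9 can only be covered by Fong and Cho, so that assignment is forced.
One valid schedule: Shift 1→Rossi, Shift 2→Wu, Shift 3→Johansson+Fong, Shift 4→Rossi+Larsen, Shift 5→Kowalski, Shift 6→Marcus, Shift 7→Marcus, Shift 8→Kowalski, Shift 9→Fong+Cho, Shift 10→Wu, Shift 11→Kowalski, Shift 12→Marcus+Johansson.
Loads: Kowalski 3/3, Wu 2/2, Marcus 3/3, Rossi 2/3, Johansson 2/2, Fong 2/2, Larsen 1/3, Cho 1/2 — all within limits.

Yes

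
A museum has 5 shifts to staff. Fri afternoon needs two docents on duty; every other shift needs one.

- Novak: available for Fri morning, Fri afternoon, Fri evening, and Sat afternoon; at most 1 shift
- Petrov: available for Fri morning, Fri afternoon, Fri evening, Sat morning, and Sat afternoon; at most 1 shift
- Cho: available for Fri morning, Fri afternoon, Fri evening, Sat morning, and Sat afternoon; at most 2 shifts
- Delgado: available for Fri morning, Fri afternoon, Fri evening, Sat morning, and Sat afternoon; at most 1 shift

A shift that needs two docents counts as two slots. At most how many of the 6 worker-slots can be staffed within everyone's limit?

Total capacity across all docents is 1+1+2+1 = 5, and 6 slots are needed, so at most 5 can be filled.
An assignment achieving 5: Fri morning→Novak, Fri afternoon→Cho+Delgado, Fri evening→Cho, Sat morning→Petrov.
Loads: Novak 1/1, Petrov 1/1, Cho 2/2, Delgado 1/1.

5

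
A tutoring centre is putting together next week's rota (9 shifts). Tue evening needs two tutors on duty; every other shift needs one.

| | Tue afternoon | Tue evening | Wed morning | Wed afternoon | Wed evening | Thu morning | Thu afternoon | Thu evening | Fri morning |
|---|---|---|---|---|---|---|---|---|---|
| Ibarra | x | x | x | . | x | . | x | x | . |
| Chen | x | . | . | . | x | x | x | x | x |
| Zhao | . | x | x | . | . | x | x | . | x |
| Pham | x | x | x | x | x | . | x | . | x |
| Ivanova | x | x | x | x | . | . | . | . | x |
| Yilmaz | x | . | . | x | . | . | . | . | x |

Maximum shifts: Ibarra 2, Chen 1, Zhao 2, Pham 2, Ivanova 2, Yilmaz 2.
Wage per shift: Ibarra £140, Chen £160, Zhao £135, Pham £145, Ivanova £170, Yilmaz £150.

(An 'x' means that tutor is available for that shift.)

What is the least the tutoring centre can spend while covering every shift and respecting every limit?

£1470

Picking the cheapest available tutor for each shift independently would cost £1380, but that ignores the shift limits.
An optimal schedule: Tue afternoon→Yilmaz, Tue evening→Pham+Ivanova, Wed morning→Zhao, Wed afternoon→Pham, Wed evening→Ibarra, Thu morning→Zhao, Thu afternoon→Chen, Thu evening→Ibarra, Fri morning→Yilmaz.
Total: 150 + 145 + 170 + 135 + 145 + 140 + 135 + 160 + 140 + 150 = £1470.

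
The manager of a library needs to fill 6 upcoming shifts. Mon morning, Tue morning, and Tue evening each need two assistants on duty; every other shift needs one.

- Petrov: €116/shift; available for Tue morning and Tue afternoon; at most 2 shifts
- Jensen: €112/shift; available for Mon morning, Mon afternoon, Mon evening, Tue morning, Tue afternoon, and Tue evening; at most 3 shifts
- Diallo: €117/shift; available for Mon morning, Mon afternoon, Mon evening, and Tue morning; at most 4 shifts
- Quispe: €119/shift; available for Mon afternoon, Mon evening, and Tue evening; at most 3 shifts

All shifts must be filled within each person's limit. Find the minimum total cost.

Mon morning can only be covered by Jensen and Diallo, so that assignment is forced.
Tue evening can only be covered by Jensen and Quispe, so that assignment is forced.
Picking the cheapest available assistant for each shift independently would cost €1024, but that ignores the shift limits.
An optimal schedule: Mon morning→Jensen+Diallo, Mon afternoon→Jensen, Mon evening→Diallo, Tue morning→Petrov+Diallo, Tue afternoon→Petrov, Tue evening→Jensen+Quispe.
Total: 112 + 117 + 112 + 117 + 116 + 117 + 116 + 112 + 119 = €1038.

€1038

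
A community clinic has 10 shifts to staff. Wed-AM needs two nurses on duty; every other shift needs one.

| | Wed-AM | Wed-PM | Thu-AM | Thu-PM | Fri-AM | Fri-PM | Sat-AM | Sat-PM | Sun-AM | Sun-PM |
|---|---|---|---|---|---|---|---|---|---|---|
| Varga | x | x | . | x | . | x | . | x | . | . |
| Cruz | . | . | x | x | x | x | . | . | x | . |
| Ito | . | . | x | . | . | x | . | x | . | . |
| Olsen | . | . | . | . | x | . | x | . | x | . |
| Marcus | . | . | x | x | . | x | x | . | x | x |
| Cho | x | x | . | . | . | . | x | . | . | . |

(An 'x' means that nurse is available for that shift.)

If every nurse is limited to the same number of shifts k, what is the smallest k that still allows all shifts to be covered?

With 6 nurses and 11 worker-slots to fill, someone must work at least ⌈11/6⌉ = 2 shifts, so k ≥ 2.
k = 2 works: Wed-AM→Varga+Cho, Wed-PM→Varga, Thu-AM→Cruz, Thu-PM→Marcus, Fri-AM→Cruz, Fri-PM→Ito, Sat-AM→Olsen, Sat-PM→Ito, Sun-AM→Olsen, Sun-PM→Marcus.
Loads: Varga 2, Cruz 2, Ito 2, Olsen 2, Marcus 2, Cho 1 — all ≤ 2.

2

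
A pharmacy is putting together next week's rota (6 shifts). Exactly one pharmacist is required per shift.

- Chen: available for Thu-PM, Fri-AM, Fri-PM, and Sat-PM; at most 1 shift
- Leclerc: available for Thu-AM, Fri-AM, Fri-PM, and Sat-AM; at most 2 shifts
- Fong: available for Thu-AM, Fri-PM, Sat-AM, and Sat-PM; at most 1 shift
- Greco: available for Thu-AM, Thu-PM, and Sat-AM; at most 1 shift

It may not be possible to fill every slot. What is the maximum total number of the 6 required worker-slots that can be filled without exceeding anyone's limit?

Total capacity across all pharmacists is 1+2+1+1 = 5, and 6 slots are needed, so at most 5 can be filled.
An assignment achieving 5: Thu-AM→Leclerc, Thu-PM→Chen, Fri-AM→Leclerc, Sat-AM→Greco, Sat-PM→Fong.
Loads: Chen 1/1, Leclerc 2/2, Fong 1/1, Greco 1/1.

5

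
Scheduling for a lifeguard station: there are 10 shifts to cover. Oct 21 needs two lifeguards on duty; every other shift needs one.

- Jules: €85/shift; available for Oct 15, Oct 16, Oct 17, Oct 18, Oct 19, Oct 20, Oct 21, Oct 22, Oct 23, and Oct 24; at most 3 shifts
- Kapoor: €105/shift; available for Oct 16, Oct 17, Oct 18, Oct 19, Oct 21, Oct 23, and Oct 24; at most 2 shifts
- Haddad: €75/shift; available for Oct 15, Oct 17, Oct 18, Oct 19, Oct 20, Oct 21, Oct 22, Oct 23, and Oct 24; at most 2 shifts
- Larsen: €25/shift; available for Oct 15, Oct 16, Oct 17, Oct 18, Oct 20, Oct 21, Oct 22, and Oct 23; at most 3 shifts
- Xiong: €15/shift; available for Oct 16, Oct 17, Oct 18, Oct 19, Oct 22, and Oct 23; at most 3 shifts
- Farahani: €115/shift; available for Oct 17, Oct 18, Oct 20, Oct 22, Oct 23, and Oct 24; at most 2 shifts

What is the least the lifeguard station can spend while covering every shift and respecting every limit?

Picking the cheapest available lifeguard for each shift independently would cost €315, but that ignores the shift limits.
An optimal schedule: Oct 15→Larsen, Oct 16→Xiong, Oct 17→Larsen, Oct 18→Jules, Oct 19→Xiong, Oct 20→Larsen, Oct 21→Haddad+Jules, Oct 22→Xiong, Oct 23→Jules, Oct 24→Haddad.
Total: 25 + 15 + 25 + 85 + 15 + 25 + 75 + 85 + 15 + 85 + 75 = €525.

€525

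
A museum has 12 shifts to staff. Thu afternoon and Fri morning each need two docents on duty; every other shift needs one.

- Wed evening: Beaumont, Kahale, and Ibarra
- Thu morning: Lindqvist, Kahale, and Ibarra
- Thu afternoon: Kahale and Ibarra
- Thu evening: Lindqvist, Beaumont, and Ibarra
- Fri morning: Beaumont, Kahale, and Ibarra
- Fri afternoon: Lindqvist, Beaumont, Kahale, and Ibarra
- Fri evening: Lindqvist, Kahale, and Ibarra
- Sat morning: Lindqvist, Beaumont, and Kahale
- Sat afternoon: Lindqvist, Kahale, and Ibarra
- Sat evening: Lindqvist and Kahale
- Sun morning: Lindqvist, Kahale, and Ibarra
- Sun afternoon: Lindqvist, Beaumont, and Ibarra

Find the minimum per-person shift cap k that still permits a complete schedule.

4

With 4 docents and 14 worker-slots to fill, someone must work at least ⌈14/4⌉ = 4 shifts, so k ≥ 4.
k = 4 works: Wed evening→Beaumont, Thu morning→Lindqvist, Thu afternoon→Kahale+Ibarra, Thu evening→Lindqvist, Fri morning→Beaumont+Kahale, Fri afternoon→Ibarra, Fri evening→Lindqvist, Sat morning→Beaumont, Sat afternoon→Kahale, Sat evening→Lindqvist, Sun morning→Kahale, Sun afternoon→Beaumont.
Loads: Lindqvist 4, Beaumont 4, Kahale 4, Ibarra 2 — all ≤ 4.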